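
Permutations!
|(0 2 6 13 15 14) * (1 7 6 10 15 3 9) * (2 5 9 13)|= |(0 5 9 1 7 6 2 10 15 14)(3 13)|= 10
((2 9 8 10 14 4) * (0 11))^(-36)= (14)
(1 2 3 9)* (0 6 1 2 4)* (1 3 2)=(0 6 3 9 1 4)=[6, 4, 2, 9, 0, 5, 3, 7, 8, 1]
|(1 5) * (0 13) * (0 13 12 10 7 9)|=10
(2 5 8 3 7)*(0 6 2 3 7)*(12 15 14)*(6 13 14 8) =(0 13 14 12 15 8 7 3)(2 5 6) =[13, 1, 5, 0, 4, 6, 2, 3, 7, 9, 10, 11, 15, 14, 12, 8]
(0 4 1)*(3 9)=[4, 0, 2, 9, 1, 5, 6, 7, 8, 3]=(0 4 1)(3 9)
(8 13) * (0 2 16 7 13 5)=(0 2 16 7 13 8 5)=[2, 1, 16, 3, 4, 0, 6, 13, 5, 9, 10, 11, 12, 8, 14, 15, 7]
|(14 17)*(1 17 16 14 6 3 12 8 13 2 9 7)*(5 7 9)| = 10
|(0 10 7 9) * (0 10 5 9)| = 5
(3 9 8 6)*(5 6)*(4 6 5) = (3 9 8 4 6) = [0, 1, 2, 9, 6, 5, 3, 7, 4, 8]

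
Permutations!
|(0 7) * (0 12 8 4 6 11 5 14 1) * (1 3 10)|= |(0 7 12 8 4 6 11 5 14 3 10 1)|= 12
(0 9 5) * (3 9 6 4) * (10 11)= (0 6 4 3 9 5)(10 11)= [6, 1, 2, 9, 3, 0, 4, 7, 8, 5, 11, 10]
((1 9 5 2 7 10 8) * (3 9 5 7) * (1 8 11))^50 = ((1 5 2 3 9 7 10 11))^50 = (1 2 9 10)(3 7 11 5)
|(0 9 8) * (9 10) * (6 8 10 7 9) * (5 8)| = |(0 7 9 10 6 5 8)| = 7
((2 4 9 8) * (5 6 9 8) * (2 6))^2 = ((2 4 8 6 9 5))^2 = (2 8 9)(4 6 5)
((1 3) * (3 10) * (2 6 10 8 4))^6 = ((1 8 4 2 6 10 3))^6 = (1 3 10 6 2 4 8)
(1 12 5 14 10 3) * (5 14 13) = (1 12 14 10 3)(5 13) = [0, 12, 2, 1, 4, 13, 6, 7, 8, 9, 3, 11, 14, 5, 10]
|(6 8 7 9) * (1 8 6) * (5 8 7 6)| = 3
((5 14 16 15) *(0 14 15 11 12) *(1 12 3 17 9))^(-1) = ((0 14 16 11 3 17 9 1 12)(5 15))^(-1) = (0 12 1 9 17 3 11 16 14)(5 15)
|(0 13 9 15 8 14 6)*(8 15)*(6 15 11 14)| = 15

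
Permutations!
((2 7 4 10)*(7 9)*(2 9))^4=(10)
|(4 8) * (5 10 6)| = 6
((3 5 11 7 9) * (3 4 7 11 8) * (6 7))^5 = ((11)(3 5 8)(4 6 7 9))^5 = (11)(3 8 5)(4 6 7 9)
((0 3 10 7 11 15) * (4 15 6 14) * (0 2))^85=(0 6)(2 11)(3 14)(4 10)(7 15)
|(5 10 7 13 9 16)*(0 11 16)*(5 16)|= |(16)(0 11 5 10 7 13 9)|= 7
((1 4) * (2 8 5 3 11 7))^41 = (1 4)(2 7 11 3 5 8)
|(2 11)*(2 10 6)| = 4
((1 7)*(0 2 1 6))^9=((0 2 1 7 6))^9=(0 6 7 1 2)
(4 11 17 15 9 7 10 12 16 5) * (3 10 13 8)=(3 10 12 16 5 4 11 17 15 9 7 13 8)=[0, 1, 2, 10, 11, 4, 6, 13, 3, 7, 12, 17, 16, 8, 14, 9, 5, 15]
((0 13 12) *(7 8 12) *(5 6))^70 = (13) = ((0 13 7 8 12)(5 6))^70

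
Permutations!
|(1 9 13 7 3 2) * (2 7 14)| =10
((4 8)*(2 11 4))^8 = ((2 11 4 8))^8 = (11)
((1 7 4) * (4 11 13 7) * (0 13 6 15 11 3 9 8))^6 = (15)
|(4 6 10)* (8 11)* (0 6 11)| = 6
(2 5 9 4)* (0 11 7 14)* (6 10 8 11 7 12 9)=(0 7 14)(2 5 6 10 8 11 12 9 4)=[7, 1, 5, 3, 2, 6, 10, 14, 11, 4, 8, 12, 9, 13, 0]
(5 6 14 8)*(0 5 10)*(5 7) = [7, 1, 2, 3, 4, 6, 14, 5, 10, 9, 0, 11, 12, 13, 8] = (0 7 5 6 14 8 10)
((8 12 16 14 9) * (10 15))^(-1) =((8 12 16 14 9)(10 15))^(-1) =(8 9 14 16 12)(10 15)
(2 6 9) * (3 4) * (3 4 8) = (2 6 9)(3 8) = [0, 1, 6, 8, 4, 5, 9, 7, 3, 2]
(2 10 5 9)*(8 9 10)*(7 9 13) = [0, 1, 8, 3, 4, 10, 6, 9, 13, 2, 5, 11, 12, 7] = (2 8 13 7 9)(5 10)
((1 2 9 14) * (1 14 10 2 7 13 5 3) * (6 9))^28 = (14)(1 5 7 3 13) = ((14)(1 7 13 5 3)(2 6 9 10))^28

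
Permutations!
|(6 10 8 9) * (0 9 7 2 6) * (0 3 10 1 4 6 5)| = 24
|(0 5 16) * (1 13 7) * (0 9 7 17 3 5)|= |(1 13 17 3 5 16 9 7)|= 8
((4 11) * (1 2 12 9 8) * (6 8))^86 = (1 12 6)(2 9 8) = ((1 2 12 9 6 8)(4 11))^86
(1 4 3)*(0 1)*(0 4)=(0 1)(3 4)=[1, 0, 2, 4, 3]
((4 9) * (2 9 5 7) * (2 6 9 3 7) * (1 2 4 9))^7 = (9)(1 3 6 2 7)(4 5) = ((9)(1 2 3 7 6)(4 5))^7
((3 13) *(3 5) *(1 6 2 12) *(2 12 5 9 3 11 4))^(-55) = ((1 6 12)(2 5 11 4)(3 13 9))^(-55) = (1 12 6)(2 5 11 4)(3 9 13)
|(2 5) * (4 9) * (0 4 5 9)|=|(0 4)(2 9 5)|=6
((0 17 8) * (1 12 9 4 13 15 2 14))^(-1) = (0 8 17)(1 14 2 15 13 4 9 12)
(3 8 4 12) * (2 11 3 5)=[0, 1, 11, 8, 12, 2, 6, 7, 4, 9, 10, 3, 5]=(2 11 3 8 4 12 5)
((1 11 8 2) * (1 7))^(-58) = (1 8 7 11 2) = ((1 11 8 2 7))^(-58)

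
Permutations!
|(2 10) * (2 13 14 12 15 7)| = |(2 10 13 14 12 15 7)| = 7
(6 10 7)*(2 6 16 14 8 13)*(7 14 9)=(2 6 10 14 8 13)(7 16 9)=[0, 1, 6, 3, 4, 5, 10, 16, 13, 7, 14, 11, 12, 2, 8, 15, 9]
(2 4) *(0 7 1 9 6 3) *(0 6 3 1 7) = [0, 9, 4, 6, 2, 5, 1, 7, 8, 3] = (1 9 3 6)(2 4)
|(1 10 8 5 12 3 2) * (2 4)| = |(1 10 8 5 12 3 4 2)| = 8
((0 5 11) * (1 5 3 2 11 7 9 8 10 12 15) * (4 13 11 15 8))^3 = ((0 3 2 15 1 5 7 9 4 13 11)(8 10 12))^3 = (0 15 7 13 3 1 9 11 2 5 4)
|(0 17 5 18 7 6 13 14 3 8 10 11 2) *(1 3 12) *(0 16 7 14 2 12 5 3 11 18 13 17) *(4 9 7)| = |(1 11 12)(2 16 4 9 7 6 17 3 8 10 18 14 5 13)| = 42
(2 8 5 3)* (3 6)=(2 8 5 6 3)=[0, 1, 8, 2, 4, 6, 3, 7, 5]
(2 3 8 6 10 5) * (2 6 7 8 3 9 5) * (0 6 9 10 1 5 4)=(0 6 1 5 9 4)(2 10)(7 8)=[6, 5, 10, 3, 0, 9, 1, 8, 7, 4, 2]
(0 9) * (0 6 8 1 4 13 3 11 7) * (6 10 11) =(0 9 10 11 7)(1 4 13 3 6 8) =[9, 4, 2, 6, 13, 5, 8, 0, 1, 10, 11, 7, 12, 3]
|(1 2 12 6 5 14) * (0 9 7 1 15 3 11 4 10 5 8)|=56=|(0 9 7 1 2 12 6 8)(3 11 4 10 5 14 15)|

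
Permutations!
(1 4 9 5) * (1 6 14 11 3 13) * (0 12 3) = (0 12 3 13 1 4 9 5 6 14 11) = [12, 4, 2, 13, 9, 6, 14, 7, 8, 5, 10, 0, 3, 1, 11]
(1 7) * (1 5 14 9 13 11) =(1 7 5 14 9 13 11) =[0, 7, 2, 3, 4, 14, 6, 5, 8, 13, 10, 1, 12, 11, 9]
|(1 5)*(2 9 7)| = 6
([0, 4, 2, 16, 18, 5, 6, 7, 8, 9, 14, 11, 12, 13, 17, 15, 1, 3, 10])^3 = [0, 10, 2, 4, 14, 5, 6, 7, 8, 9, 3, 11, 12, 13, 16, 15, 18, 1, 17]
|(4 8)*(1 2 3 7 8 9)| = |(1 2 3 7 8 4 9)| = 7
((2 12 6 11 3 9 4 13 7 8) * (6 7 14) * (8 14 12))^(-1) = (2 8)(3 11 6 14 7 12 13 4 9)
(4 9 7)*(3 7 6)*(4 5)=(3 7 5 4 9 6)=[0, 1, 2, 7, 9, 4, 3, 5, 8, 6]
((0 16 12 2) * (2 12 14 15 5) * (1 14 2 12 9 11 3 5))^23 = (0 2 16)(1 15 14)(3 9 5 11 12)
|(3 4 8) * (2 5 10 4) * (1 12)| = |(1 12)(2 5 10 4 8 3)| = 6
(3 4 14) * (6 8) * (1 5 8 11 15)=(1 5 8 6 11 15)(3 4 14)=[0, 5, 2, 4, 14, 8, 11, 7, 6, 9, 10, 15, 12, 13, 3, 1]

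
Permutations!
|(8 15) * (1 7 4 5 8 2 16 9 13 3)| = 11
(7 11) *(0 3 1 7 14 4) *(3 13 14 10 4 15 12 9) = (0 13 14 15 12 9 3 1 7 11 10 4) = [13, 7, 2, 1, 0, 5, 6, 11, 8, 3, 4, 10, 9, 14, 15, 12]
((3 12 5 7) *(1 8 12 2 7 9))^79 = ((1 8 12 5 9)(2 7 3))^79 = (1 9 5 12 8)(2 7 3)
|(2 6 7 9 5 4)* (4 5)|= 5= |(2 6 7 9 4)|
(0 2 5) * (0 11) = (0 2 5 11) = [2, 1, 5, 3, 4, 11, 6, 7, 8, 9, 10, 0]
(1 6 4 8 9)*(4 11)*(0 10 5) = (0 10 5)(1 6 11 4 8 9) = [10, 6, 2, 3, 8, 0, 11, 7, 9, 1, 5, 4]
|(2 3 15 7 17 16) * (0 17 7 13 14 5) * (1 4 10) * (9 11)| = 18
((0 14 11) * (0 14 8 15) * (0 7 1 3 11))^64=(15)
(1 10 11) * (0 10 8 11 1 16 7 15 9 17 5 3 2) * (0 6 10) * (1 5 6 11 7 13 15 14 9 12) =[0, 8, 11, 2, 4, 3, 10, 14, 7, 17, 5, 16, 1, 15, 9, 12, 13, 6] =(1 8 7 14 9 17 6 10 5 3 2 11 16 13 15 12)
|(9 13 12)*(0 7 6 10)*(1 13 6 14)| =9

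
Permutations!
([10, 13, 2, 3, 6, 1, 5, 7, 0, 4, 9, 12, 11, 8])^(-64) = (0 8 13 1 5 6 4 9 10)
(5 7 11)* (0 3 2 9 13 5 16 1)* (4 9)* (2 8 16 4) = (0 3 8 16 1)(4 9 13 5 7 11) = [3, 0, 2, 8, 9, 7, 6, 11, 16, 13, 10, 4, 12, 5, 14, 15, 1]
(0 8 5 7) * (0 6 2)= (0 8 5 7 6 2)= [8, 1, 0, 3, 4, 7, 2, 6, 5]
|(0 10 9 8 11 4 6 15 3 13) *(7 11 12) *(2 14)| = 12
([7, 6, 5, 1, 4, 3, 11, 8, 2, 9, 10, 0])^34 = (0 6 3 2 7 11 1 5 8)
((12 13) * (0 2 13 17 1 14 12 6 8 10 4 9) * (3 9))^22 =(0 8 9 6 3 13 4 2 10)(1 12)(14 17)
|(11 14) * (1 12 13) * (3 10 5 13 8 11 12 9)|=12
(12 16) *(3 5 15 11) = (3 5 15 11)(12 16) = [0, 1, 2, 5, 4, 15, 6, 7, 8, 9, 10, 3, 16, 13, 14, 11, 12]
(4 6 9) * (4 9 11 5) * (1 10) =(1 10)(4 6 11 5) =[0, 10, 2, 3, 6, 4, 11, 7, 8, 9, 1, 5]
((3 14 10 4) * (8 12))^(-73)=((3 14 10 4)(8 12))^(-73)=(3 4 10 14)(8 12)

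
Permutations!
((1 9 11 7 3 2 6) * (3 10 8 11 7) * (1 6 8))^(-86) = (1 7)(2 11)(3 8)(9 10)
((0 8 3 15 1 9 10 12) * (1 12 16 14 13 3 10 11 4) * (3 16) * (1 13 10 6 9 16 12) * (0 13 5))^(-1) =(0 5 4 11 9 6 8)(1 15 3 10 14 16)(12 13)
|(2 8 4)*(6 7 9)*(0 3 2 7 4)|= |(0 3 2 8)(4 7 9 6)|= 4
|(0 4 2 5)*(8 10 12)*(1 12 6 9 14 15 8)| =|(0 4 2 5)(1 12)(6 9 14 15 8 10)| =12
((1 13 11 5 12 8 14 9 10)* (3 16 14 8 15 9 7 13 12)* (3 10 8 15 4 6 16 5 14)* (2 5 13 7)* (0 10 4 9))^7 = (2 11 3 6 5 14 13 16 4)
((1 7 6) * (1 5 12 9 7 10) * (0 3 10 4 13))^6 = ((0 3 10 1 4 13)(5 12 9 7 6))^6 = (13)(5 12 9 7 6)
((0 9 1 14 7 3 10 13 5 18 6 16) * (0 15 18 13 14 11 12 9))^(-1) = ((1 11 12 9)(3 10 14 7)(5 13)(6 16 15 18))^(-1) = (1 9 12 11)(3 7 14 10)(5 13)(6 18 15 16)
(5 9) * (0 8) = (0 8)(5 9) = [8, 1, 2, 3, 4, 9, 6, 7, 0, 5]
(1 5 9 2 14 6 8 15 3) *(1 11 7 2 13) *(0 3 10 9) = (0 3 11 7 2 14 6 8 15 10 9 13 1 5) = [3, 5, 14, 11, 4, 0, 8, 2, 15, 13, 9, 7, 12, 1, 6, 10]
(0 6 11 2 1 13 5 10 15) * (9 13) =(0 6 11 2 1 9 13 5 10 15) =[6, 9, 1, 3, 4, 10, 11, 7, 8, 13, 15, 2, 12, 5, 14, 0]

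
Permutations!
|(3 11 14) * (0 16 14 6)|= 6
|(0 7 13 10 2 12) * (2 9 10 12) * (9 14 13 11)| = 8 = |(0 7 11 9 10 14 13 12)|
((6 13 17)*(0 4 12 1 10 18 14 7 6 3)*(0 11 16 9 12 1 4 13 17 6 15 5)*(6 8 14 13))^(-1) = (0 5 15 7 14 8 13 18 10 1 4 12 9 16 11 3 17 6)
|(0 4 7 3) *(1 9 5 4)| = 7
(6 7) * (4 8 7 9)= (4 8 7 6 9)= [0, 1, 2, 3, 8, 5, 9, 6, 7, 4]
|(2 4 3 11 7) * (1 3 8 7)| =|(1 3 11)(2 4 8 7)| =12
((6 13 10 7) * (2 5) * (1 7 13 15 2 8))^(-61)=((1 7 6 15 2 5 8)(10 13))^(-61)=(1 6 2 8 7 15 5)(10 13)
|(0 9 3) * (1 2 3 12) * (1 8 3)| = |(0 9 12 8 3)(1 2)| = 10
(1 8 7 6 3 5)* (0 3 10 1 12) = [3, 8, 2, 5, 4, 12, 10, 6, 7, 9, 1, 11, 0] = (0 3 5 12)(1 8 7 6 10)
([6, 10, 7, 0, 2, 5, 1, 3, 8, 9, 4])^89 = (0 6 1 10 4 2 7 3)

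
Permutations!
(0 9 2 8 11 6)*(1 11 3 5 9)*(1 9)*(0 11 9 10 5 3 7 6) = (0 10 5 1 9 2 8 7 6 11) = [10, 9, 8, 3, 4, 1, 11, 6, 7, 2, 5, 0]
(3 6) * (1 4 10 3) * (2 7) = (1 4 10 3 6)(2 7) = [0, 4, 7, 6, 10, 5, 1, 2, 8, 9, 3]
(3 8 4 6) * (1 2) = [0, 2, 1, 8, 6, 5, 3, 7, 4] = (1 2)(3 8 4 6)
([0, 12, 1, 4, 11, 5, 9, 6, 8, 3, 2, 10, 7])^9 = [0, 2, 10, 9, 3, 5, 7, 12, 8, 6, 11, 4, 1]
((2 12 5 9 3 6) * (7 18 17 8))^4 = (18)(2 3 5)(6 9 12) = ((2 12 5 9 3 6)(7 18 17 8))^4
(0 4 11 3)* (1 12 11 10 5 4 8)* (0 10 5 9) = (0 8 1 12 11 3 10 9)(4 5) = [8, 12, 2, 10, 5, 4, 6, 7, 1, 0, 9, 3, 11]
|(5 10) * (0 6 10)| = 4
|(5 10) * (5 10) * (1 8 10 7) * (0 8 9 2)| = 7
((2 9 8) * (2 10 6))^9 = (2 6 10 8 9)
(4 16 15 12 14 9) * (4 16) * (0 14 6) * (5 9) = (0 14 5 9 16 15 12 6) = [14, 1, 2, 3, 4, 9, 0, 7, 8, 16, 10, 11, 6, 13, 5, 12, 15]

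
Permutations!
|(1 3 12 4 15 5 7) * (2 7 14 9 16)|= 11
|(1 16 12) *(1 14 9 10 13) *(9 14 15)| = 7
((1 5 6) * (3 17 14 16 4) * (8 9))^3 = ((1 5 6)(3 17 14 16 4)(8 9))^3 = (3 16 17 4 14)(8 9)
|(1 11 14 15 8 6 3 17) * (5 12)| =8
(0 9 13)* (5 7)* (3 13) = (0 9 3 13)(5 7) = [9, 1, 2, 13, 4, 7, 6, 5, 8, 3, 10, 11, 12, 0]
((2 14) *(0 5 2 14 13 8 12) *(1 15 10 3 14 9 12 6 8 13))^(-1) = (0 12 9 14 3 10 15 1 2 5)(6 8)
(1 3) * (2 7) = (1 3)(2 7) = [0, 3, 7, 1, 4, 5, 6, 2]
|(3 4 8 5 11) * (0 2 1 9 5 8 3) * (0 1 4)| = |(0 2 4 3)(1 9 5 11)| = 4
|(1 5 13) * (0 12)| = 6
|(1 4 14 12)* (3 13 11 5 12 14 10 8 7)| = |(14)(1 4 10 8 7 3 13 11 5 12)| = 10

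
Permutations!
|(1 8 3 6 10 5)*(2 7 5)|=|(1 8 3 6 10 2 7 5)|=8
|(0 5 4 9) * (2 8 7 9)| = 7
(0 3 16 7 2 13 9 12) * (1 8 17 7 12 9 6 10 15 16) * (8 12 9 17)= (0 3 1 12)(2 13 6 10 15 16 9 17 7)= [3, 12, 13, 1, 4, 5, 10, 2, 8, 17, 15, 11, 0, 6, 14, 16, 9, 7]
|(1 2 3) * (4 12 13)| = 3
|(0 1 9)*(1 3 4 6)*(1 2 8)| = |(0 3 4 6 2 8 1 9)| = 8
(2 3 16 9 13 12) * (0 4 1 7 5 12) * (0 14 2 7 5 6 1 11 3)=(0 4 11 3 16 9 13 14 2)(1 5 12 7 6)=[4, 5, 0, 16, 11, 12, 1, 6, 8, 13, 10, 3, 7, 14, 2, 15, 9]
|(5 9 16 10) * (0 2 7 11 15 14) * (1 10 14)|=11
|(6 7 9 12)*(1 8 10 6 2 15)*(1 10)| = 14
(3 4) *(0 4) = (0 4 3) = [4, 1, 2, 0, 3]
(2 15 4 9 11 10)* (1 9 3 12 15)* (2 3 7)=[0, 9, 1, 12, 7, 5, 6, 2, 8, 11, 3, 10, 15, 13, 14, 4]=(1 9 11 10 3 12 15 4 7 2)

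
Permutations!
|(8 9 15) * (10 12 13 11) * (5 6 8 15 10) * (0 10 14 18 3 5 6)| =12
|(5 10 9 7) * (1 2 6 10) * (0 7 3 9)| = |(0 7 5 1 2 6 10)(3 9)| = 14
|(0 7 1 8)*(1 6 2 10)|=|(0 7 6 2 10 1 8)|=7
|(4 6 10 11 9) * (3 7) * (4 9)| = |(3 7)(4 6 10 11)| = 4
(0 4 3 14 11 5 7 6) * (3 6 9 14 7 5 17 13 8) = (0 4 6)(3 7 9 14 11 17 13 8) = [4, 1, 2, 7, 6, 5, 0, 9, 3, 14, 10, 17, 12, 8, 11, 15, 16, 13]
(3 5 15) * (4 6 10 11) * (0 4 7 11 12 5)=(0 4 6 10 12 5 15 3)(7 11)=[4, 1, 2, 0, 6, 15, 10, 11, 8, 9, 12, 7, 5, 13, 14, 3]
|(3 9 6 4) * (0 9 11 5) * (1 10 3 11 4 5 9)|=|(0 1 10 3 4 11 9 6 5)|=9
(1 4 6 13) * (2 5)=[0, 4, 5, 3, 6, 2, 13, 7, 8, 9, 10, 11, 12, 1]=(1 4 6 13)(2 5)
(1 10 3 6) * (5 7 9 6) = (1 10 3 5 7 9 6) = [0, 10, 2, 5, 4, 7, 1, 9, 8, 6, 3]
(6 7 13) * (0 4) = [4, 1, 2, 3, 0, 5, 7, 13, 8, 9, 10, 11, 12, 6] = (0 4)(6 7 13)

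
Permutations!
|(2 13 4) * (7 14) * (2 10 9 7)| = |(2 13 4 10 9 7 14)| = 7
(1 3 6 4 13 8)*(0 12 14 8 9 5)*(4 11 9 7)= [12, 3, 2, 6, 13, 0, 11, 4, 1, 5, 10, 9, 14, 7, 8]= (0 12 14 8 1 3 6 11 9 5)(4 13 7)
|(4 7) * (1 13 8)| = |(1 13 8)(4 7)| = 6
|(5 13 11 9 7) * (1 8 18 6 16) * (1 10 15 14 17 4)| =10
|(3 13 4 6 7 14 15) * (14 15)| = 6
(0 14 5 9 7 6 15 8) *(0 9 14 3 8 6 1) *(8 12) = (0 3 12 8 9 7 1)(5 14)(6 15) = [3, 0, 2, 12, 4, 14, 15, 1, 9, 7, 10, 11, 8, 13, 5, 6]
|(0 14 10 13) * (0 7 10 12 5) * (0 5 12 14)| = 3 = |(14)(7 10 13)|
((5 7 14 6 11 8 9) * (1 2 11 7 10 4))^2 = ((1 2 11 8 9 5 10 4)(6 7 14))^2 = (1 11 9 10)(2 8 5 4)(6 14 7)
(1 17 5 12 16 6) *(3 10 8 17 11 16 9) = [0, 11, 2, 10, 4, 12, 1, 7, 17, 3, 8, 16, 9, 13, 14, 15, 6, 5] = (1 11 16 6)(3 10 8 17 5 12 9)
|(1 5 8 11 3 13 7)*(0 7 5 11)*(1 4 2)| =10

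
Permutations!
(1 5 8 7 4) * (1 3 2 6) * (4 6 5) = (1 4 3 2 5 8 7 6) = [0, 4, 5, 2, 3, 8, 1, 6, 7]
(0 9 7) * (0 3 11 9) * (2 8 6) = (2 8 6)(3 11 9 7) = [0, 1, 8, 11, 4, 5, 2, 3, 6, 7, 10, 9]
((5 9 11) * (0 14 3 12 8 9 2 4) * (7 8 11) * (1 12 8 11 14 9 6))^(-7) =(1 6 8 3 14 12)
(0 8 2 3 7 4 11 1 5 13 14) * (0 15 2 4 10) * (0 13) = (0 8 4 11 1 5)(2 3 7 10 13 14 15) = [8, 5, 3, 7, 11, 0, 6, 10, 4, 9, 13, 1, 12, 14, 15, 2]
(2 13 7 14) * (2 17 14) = (2 13 7)(14 17) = [0, 1, 13, 3, 4, 5, 6, 2, 8, 9, 10, 11, 12, 7, 17, 15, 16, 14]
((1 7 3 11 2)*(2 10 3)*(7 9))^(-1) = ((1 9 7 2)(3 11 10))^(-1) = (1 2 7 9)(3 10 11)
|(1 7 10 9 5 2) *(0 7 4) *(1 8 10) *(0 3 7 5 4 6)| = 11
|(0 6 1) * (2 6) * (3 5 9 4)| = 4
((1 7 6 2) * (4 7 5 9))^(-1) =((1 5 9 4 7 6 2))^(-1) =(1 2 6 7 4 9 5)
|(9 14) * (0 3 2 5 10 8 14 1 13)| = 10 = |(0 3 2 5 10 8 14 9 1 13)|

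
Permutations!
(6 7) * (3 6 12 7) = (3 6)(7 12) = [0, 1, 2, 6, 4, 5, 3, 12, 8, 9, 10, 11, 7]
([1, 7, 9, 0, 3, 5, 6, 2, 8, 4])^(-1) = [3, 0, 7, 4, 9, 5, 6, 1, 8, 2]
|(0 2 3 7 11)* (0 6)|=6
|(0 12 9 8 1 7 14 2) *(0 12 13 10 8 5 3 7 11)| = |(0 13 10 8 1 11)(2 12 9 5 3 7 14)| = 42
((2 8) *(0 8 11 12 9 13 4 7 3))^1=((0 8 2 11 12 9 13 4 7 3))^1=(0 8 2 11 12 9 13 4 7 3)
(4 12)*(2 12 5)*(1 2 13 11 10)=(1 2 12 4 5 13 11 10)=[0, 2, 12, 3, 5, 13, 6, 7, 8, 9, 1, 10, 4, 11]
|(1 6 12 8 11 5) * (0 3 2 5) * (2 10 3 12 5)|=|(0 12 8 11)(1 6 5)(3 10)|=12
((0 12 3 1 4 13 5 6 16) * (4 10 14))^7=(0 13 1 16 4 3 6 14 12 5 10)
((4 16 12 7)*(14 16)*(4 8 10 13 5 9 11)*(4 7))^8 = (16)(5 9 11 7 8 10 13)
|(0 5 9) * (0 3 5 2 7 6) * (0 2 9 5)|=3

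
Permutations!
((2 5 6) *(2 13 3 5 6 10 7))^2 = ((2 6 13 3 5 10 7))^2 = (2 13 5 7 6 3 10)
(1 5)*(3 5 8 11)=(1 8 11 3 5)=[0, 8, 2, 5, 4, 1, 6, 7, 11, 9, 10, 3]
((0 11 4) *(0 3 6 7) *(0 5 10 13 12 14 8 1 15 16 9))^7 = (0 10 16 7 1 3 14 11 13 9 5 15 6 8 4 12)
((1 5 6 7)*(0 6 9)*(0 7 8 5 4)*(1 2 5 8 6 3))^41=(0 3 1 4)(2 5 9 7)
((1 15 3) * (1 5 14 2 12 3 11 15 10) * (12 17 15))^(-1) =(1 10)(2 14 5 3 12 11 15 17)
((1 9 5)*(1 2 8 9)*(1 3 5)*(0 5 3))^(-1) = ((0 5 2 8 9 1))^(-1) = (0 1 9 8 2 5)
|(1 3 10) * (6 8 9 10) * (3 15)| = 7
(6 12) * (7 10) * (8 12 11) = (6 11 8 12)(7 10) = [0, 1, 2, 3, 4, 5, 11, 10, 12, 9, 7, 8, 6]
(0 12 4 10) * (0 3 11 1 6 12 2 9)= (0 2 9)(1 6 12 4 10 3 11)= [2, 6, 9, 11, 10, 5, 12, 7, 8, 0, 3, 1, 4]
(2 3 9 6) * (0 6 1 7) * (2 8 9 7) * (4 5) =(0 6 8 9 1 2 3 7)(4 5) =[6, 2, 3, 7, 5, 4, 8, 0, 9, 1]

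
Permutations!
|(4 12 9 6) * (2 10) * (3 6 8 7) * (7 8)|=6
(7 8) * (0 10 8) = (0 10 8 7) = [10, 1, 2, 3, 4, 5, 6, 0, 7, 9, 8]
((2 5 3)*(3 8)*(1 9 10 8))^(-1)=(1 5 2 3 8 10 9)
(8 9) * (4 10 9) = (4 10 9 8) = [0, 1, 2, 3, 10, 5, 6, 7, 4, 8, 9]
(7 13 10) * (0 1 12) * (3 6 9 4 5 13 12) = (0 1 3 6 9 4 5 13 10 7 12) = [1, 3, 2, 6, 5, 13, 9, 12, 8, 4, 7, 11, 0, 10]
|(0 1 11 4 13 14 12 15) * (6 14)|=|(0 1 11 4 13 6 14 12 15)|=9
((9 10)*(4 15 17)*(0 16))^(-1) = (0 16)(4 17 15)(9 10) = ((0 16)(4 15 17)(9 10))^(-1)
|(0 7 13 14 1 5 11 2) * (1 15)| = 9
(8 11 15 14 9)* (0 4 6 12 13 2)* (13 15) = [4, 1, 0, 3, 6, 5, 12, 7, 11, 8, 10, 13, 15, 2, 9, 14] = (0 4 6 12 15 14 9 8 11 13 2)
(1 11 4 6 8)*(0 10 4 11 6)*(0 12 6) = (0 10 4 12 6 8 1) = [10, 0, 2, 3, 12, 5, 8, 7, 1, 9, 4, 11, 6]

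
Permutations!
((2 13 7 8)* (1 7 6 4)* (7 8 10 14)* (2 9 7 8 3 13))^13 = (1 6 3 4 13)(7 8 10 9 14)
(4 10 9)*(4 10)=(9 10)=[0, 1, 2, 3, 4, 5, 6, 7, 8, 10, 9]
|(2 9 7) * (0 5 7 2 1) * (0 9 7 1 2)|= 4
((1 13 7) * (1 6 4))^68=((1 13 7 6 4))^68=(1 6 13 4 7)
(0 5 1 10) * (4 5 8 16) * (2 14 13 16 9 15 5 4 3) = (0 8 9 15 5 1 10)(2 14 13 16 3) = [8, 10, 14, 2, 4, 1, 6, 7, 9, 15, 0, 11, 12, 16, 13, 5, 3]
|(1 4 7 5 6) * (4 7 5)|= 5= |(1 7 4 5 6)|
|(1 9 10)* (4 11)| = 6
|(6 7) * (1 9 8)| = |(1 9 8)(6 7)| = 6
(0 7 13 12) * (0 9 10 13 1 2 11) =(0 7 1 2 11)(9 10 13 12) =[7, 2, 11, 3, 4, 5, 6, 1, 8, 10, 13, 0, 9, 12]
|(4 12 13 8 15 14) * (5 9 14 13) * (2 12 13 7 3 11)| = 12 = |(2 12 5 9 14 4 13 8 15 7 3 11)|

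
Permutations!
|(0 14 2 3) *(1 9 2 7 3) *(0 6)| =|(0 14 7 3 6)(1 9 2)| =15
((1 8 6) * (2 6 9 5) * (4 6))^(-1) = ((1 8 9 5 2 4 6))^(-1) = (1 6 4 2 5 9 8)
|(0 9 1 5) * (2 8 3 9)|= 7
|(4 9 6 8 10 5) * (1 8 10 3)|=15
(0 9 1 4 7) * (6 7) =(0 9 1 4 6 7) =[9, 4, 2, 3, 6, 5, 7, 0, 8, 1]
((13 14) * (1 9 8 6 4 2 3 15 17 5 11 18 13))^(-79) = (1 2 11 9 3 18 8 15 13 6 17 14 4 5)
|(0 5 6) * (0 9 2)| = 5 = |(0 5 6 9 2)|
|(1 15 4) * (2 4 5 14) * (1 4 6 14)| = |(1 15 5)(2 6 14)| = 3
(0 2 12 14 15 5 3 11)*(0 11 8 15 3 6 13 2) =(2 12 14 3 8 15 5 6 13) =[0, 1, 12, 8, 4, 6, 13, 7, 15, 9, 10, 11, 14, 2, 3, 5]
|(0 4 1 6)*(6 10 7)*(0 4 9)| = |(0 9)(1 10 7 6 4)| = 10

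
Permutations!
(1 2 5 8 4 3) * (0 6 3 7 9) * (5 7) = (0 6 3 1 2 7 9)(4 5 8) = [6, 2, 7, 1, 5, 8, 3, 9, 4, 0]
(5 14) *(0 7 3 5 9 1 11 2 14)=(0 7 3 5)(1 11 2 14 9)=[7, 11, 14, 5, 4, 0, 6, 3, 8, 1, 10, 2, 12, 13, 9]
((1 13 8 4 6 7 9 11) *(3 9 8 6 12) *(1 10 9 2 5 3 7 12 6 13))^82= ((13)(2 5 3)(4 6 12 7 8)(9 11 10))^82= (13)(2 5 3)(4 12 8 6 7)(9 11 10)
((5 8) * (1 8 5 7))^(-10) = ((1 8 7))^(-10) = (1 7 8)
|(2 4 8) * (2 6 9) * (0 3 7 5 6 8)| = |(0 3 7 5 6 9 2 4)| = 8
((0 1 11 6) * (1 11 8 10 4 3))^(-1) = (0 6 11)(1 3 4 10 8)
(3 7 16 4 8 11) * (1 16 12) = (1 16 4 8 11 3 7 12) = [0, 16, 2, 7, 8, 5, 6, 12, 11, 9, 10, 3, 1, 13, 14, 15, 4]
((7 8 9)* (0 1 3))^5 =((0 1 3)(7 8 9))^5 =(0 3 1)(7 9 8)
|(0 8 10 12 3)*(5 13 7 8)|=8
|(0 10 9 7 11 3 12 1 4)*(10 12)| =20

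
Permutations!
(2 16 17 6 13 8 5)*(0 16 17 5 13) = (0 16 5 2 17 6)(8 13) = [16, 1, 17, 3, 4, 2, 0, 7, 13, 9, 10, 11, 12, 8, 14, 15, 5, 6]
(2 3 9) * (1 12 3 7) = [0, 12, 7, 9, 4, 5, 6, 1, 8, 2, 10, 11, 3] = (1 12 3 9 2 7)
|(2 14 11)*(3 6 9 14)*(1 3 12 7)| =9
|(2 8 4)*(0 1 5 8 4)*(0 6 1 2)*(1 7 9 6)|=|(0 2 4)(1 5 8)(6 7 9)|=3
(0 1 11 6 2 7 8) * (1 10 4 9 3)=[10, 11, 7, 1, 9, 5, 2, 8, 0, 3, 4, 6]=(0 10 4 9 3 1 11 6 2 7 8)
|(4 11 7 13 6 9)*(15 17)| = |(4 11 7 13 6 9)(15 17)| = 6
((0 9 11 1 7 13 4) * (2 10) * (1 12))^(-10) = (0 13 1 11)(4 7 12 9)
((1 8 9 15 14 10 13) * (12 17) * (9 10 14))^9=((1 8 10 13)(9 15)(12 17))^9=(1 8 10 13)(9 15)(12 17)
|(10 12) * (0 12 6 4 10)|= 6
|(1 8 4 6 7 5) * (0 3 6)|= 8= |(0 3 6 7 5 1 8 4)|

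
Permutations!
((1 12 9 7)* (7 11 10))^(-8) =((1 12 9 11 10 7))^(-8) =(1 10 9)(7 11 12)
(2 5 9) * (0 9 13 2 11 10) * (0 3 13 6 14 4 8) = (0 9 11 10 3 13 2 5 6 14 4 8) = [9, 1, 5, 13, 8, 6, 14, 7, 0, 11, 3, 10, 12, 2, 4]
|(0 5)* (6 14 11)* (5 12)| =3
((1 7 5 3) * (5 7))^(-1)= (7)(1 3 5)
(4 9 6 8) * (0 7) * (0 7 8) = (0 8 4 9 6) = [8, 1, 2, 3, 9, 5, 0, 7, 4, 6]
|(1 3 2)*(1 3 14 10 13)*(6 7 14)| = 6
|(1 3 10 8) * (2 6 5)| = |(1 3 10 8)(2 6 5)| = 12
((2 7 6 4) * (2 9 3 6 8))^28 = (9)(2 7 8)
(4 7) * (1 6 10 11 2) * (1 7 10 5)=(1 6 5)(2 7 4 10 11)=[0, 6, 7, 3, 10, 1, 5, 4, 8, 9, 11, 2]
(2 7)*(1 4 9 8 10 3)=[0, 4, 7, 1, 9, 5, 6, 2, 10, 8, 3]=(1 4 9 8 10 3)(2 7)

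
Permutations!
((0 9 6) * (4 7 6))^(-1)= ((0 9 4 7 6))^(-1)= (0 6 7 4 9)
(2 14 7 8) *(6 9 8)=(2 14 7 6 9 8)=[0, 1, 14, 3, 4, 5, 9, 6, 2, 8, 10, 11, 12, 13, 7]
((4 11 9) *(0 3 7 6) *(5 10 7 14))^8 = ((0 3 14 5 10 7 6)(4 11 9))^8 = (0 3 14 5 10 7 6)(4 9 11)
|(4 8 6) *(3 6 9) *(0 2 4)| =7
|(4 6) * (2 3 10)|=6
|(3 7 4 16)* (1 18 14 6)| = |(1 18 14 6)(3 7 4 16)| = 4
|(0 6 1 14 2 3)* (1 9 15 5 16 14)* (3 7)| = 10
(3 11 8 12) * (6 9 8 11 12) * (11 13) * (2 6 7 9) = (2 6)(3 12)(7 9 8)(11 13) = [0, 1, 6, 12, 4, 5, 2, 9, 7, 8, 10, 13, 3, 11]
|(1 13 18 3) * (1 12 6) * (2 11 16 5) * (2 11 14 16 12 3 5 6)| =|(1 13 18 5 11 12 2 14 16 6)| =10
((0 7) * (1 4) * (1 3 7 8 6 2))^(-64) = ((0 8 6 2 1 4 3 7))^(-64) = (8)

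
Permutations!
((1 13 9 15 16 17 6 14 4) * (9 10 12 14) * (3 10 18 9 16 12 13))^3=((1 3 10 13 18 9 15 12 14 4)(6 16 17))^3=(1 13 15 4 10 9 14 3 18 12)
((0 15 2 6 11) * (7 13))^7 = ((0 15 2 6 11)(7 13))^7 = (0 2 11 15 6)(7 13)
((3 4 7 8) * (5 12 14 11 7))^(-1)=(3 8 7 11 14 12 5 4)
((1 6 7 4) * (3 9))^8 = ((1 6 7 4)(3 9))^8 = (9)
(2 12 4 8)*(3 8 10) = (2 12 4 10 3 8) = [0, 1, 12, 8, 10, 5, 6, 7, 2, 9, 3, 11, 4]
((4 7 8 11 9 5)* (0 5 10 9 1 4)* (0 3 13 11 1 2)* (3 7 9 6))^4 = ((0 5 7 8 1 4 9 10 6 3 13 11 2))^4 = (0 1 6 2 8 10 11 7 9 13 5 4 3)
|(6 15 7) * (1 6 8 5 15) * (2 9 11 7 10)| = 8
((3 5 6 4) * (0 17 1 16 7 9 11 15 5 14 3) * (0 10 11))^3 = (0 16)(1 9)(3 14)(4 15)(5 10)(6 11)(7 17)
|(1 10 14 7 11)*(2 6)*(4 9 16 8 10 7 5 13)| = 24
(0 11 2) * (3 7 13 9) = (0 11 2)(3 7 13 9) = [11, 1, 0, 7, 4, 5, 6, 13, 8, 3, 10, 2, 12, 9]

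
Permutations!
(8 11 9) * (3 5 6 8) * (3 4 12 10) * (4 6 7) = (3 5 7 4 12 10)(6 8 11 9) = [0, 1, 2, 5, 12, 7, 8, 4, 11, 6, 3, 9, 10]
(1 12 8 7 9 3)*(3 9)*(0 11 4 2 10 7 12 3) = (0 11 4 2 10 7)(1 3)(8 12) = [11, 3, 10, 1, 2, 5, 6, 0, 12, 9, 7, 4, 8]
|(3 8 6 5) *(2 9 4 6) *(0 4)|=|(0 4 6 5 3 8 2 9)|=8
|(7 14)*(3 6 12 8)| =4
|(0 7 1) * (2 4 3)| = 3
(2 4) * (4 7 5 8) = (2 7 5 8 4) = [0, 1, 7, 3, 2, 8, 6, 5, 4]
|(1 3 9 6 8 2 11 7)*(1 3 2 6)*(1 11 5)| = |(1 2 5)(3 9 11 7)(6 8)| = 12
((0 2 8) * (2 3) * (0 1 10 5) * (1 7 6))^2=((0 3 2 8 7 6 1 10 5))^2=(0 2 7 1 5 3 8 6 10)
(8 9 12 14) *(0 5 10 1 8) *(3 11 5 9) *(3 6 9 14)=[14, 8, 2, 11, 4, 10, 9, 7, 6, 12, 1, 5, 3, 13, 0]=(0 14)(1 8 6 9 12 3 11 5 10)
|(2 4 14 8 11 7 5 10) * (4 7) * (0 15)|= 4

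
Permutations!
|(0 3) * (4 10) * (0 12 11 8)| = |(0 3 12 11 8)(4 10)| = 10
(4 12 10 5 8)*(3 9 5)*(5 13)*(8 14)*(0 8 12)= (0 8 4)(3 9 13 5 14 12 10)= [8, 1, 2, 9, 0, 14, 6, 7, 4, 13, 3, 11, 10, 5, 12]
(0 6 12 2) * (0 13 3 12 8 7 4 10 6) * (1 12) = (1 12 2 13 3)(4 10 6 8 7) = [0, 12, 13, 1, 10, 5, 8, 4, 7, 9, 6, 11, 2, 3]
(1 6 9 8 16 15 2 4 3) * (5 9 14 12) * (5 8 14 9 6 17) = (1 17 5 6 9 14 12 8 16 15 2 4 3) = [0, 17, 4, 1, 3, 6, 9, 7, 16, 14, 10, 11, 8, 13, 12, 2, 15, 5]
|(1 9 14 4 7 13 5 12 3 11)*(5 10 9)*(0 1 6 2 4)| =14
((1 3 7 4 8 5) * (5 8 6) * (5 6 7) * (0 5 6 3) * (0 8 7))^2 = (0 1 7)(4 5 8)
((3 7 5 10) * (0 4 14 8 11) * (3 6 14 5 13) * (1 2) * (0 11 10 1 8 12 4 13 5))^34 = ((0 13 3 7 5 1 2 8 10 6 14 12 4))^34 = (0 10 7 12 2 13 6 5 4 8 3 14 1)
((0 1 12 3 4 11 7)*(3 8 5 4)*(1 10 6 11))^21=((0 10 6 11 7)(1 12 8 5 4))^21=(0 10 6 11 7)(1 12 8 5 4)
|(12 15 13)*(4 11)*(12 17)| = |(4 11)(12 15 13 17)| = 4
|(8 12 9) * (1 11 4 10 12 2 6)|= 9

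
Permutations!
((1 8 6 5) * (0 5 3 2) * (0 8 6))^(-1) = (0 8 2 3 6 1 5)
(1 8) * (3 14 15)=(1 8)(3 14 15)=[0, 8, 2, 14, 4, 5, 6, 7, 1, 9, 10, 11, 12, 13, 15, 3]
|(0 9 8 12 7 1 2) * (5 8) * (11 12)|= 9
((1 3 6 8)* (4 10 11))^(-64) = (4 11 10) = ((1 3 6 8)(4 10 11))^(-64)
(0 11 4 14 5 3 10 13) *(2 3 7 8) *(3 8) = (0 11 4 14 5 7 3 10 13)(2 8) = [11, 1, 8, 10, 14, 7, 6, 3, 2, 9, 13, 4, 12, 0, 5]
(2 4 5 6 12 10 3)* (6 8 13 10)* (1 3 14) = (1 3 2 4 5 8 13 10 14)(6 12) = [0, 3, 4, 2, 5, 8, 12, 7, 13, 9, 14, 11, 6, 10, 1]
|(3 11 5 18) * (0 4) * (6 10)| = 4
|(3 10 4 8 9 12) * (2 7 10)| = 8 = |(2 7 10 4 8 9 12 3)|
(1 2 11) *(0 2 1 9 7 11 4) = (0 2 4)(7 11 9) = [2, 1, 4, 3, 0, 5, 6, 11, 8, 7, 10, 9]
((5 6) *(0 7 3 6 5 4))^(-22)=(0 6 7 4 3)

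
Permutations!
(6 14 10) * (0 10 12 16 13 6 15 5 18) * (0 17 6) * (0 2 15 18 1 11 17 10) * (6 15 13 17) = [0, 11, 13, 3, 4, 1, 14, 7, 8, 9, 18, 6, 16, 2, 12, 5, 17, 15, 10] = (1 11 6 14 12 16 17 15 5)(2 13)(10 18)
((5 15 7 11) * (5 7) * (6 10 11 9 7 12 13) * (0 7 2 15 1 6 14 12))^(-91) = (0 11 10 6 1 5 15 2 9 7)(12 14 13)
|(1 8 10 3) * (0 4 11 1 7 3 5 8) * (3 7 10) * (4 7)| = 20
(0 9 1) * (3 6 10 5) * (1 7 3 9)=(0 1)(3 6 10 5 9 7)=[1, 0, 2, 6, 4, 9, 10, 3, 8, 7, 5]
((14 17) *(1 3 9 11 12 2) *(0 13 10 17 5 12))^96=(17)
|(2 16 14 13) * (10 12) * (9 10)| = 12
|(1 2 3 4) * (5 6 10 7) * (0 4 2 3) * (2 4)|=|(0 2)(1 3 4)(5 6 10 7)|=12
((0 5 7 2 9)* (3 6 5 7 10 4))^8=(3 10 6 4 5)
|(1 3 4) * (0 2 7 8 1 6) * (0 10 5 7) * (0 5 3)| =12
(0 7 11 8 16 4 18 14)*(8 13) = [7, 1, 2, 3, 18, 5, 6, 11, 16, 9, 10, 13, 12, 8, 0, 15, 4, 17, 14] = (0 7 11 13 8 16 4 18 14)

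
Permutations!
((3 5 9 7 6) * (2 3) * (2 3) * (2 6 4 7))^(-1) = (2 9 5 3 6)(4 7)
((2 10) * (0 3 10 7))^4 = ((0 3 10 2 7))^4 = (0 7 2 10 3)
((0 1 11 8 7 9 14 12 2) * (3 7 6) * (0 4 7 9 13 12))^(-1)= (0 14 9 3 6 8 11 1)(2 12 13 7 4)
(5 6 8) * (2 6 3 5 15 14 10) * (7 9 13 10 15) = [0, 1, 6, 5, 4, 3, 8, 9, 7, 13, 2, 11, 12, 10, 15, 14] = (2 6 8 7 9 13 10)(3 5)(14 15)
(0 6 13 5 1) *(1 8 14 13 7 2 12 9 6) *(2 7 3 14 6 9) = (0 1)(2 12)(3 14 13 5 8 6) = [1, 0, 12, 14, 4, 8, 3, 7, 6, 9, 10, 11, 2, 5, 13]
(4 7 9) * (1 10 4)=(1 10 4 7 9)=[0, 10, 2, 3, 7, 5, 6, 9, 8, 1, 4]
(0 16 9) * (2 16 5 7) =(0 5 7 2 16 9) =[5, 1, 16, 3, 4, 7, 6, 2, 8, 0, 10, 11, 12, 13, 14, 15, 9]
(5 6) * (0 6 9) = (0 6 5 9) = [6, 1, 2, 3, 4, 9, 5, 7, 8, 0]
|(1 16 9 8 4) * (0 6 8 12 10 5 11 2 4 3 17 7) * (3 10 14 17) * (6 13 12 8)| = 18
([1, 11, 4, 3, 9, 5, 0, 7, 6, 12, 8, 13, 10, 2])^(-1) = [6, 0, 13, 3, 2, 5, 8, 7, 10, 4, 12, 1, 9, 11]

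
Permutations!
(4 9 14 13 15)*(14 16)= (4 9 16 14 13 15)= [0, 1, 2, 3, 9, 5, 6, 7, 8, 16, 10, 11, 12, 15, 13, 4, 14]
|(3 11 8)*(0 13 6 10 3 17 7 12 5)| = |(0 13 6 10 3 11 8 17 7 12 5)| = 11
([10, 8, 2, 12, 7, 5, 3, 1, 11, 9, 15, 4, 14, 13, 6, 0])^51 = [0, 8, 2, 6, 7, 5, 14, 1, 11, 9, 10, 4, 3, 13, 12, 15]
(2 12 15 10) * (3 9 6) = [0, 1, 12, 9, 4, 5, 3, 7, 8, 6, 2, 11, 15, 13, 14, 10] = (2 12 15 10)(3 9 6)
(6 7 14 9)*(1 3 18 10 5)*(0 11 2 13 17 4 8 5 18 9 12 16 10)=(0 11 2 13 17 4 8 5 1 3 9 6 7 14 12 16 10 18)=[11, 3, 13, 9, 8, 1, 7, 14, 5, 6, 18, 2, 16, 17, 12, 15, 10, 4, 0]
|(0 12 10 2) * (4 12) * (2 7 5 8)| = 8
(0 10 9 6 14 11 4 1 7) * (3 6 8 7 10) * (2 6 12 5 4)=(0 3 12 5 4 1 10 9 8 7)(2 6 14 11)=[3, 10, 6, 12, 1, 4, 14, 0, 7, 8, 9, 2, 5, 13, 11]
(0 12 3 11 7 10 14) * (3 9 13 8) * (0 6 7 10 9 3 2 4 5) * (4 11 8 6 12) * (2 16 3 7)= (0 4 5)(2 11 10 14 12 7 9 13 6)(3 8 16)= [4, 1, 11, 8, 5, 0, 2, 9, 16, 13, 14, 10, 7, 6, 12, 15, 3]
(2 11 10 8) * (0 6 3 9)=(0 6 3 9)(2 11 10 8)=[6, 1, 11, 9, 4, 5, 3, 7, 2, 0, 8, 10]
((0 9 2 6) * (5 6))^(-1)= ((0 9 2 5 6))^(-1)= (0 6 5 2 9)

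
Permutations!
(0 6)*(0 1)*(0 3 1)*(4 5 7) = (0 6)(1 3)(4 5 7) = [6, 3, 2, 1, 5, 7, 0, 4]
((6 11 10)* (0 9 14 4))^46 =(0 14)(4 9)(6 11 10)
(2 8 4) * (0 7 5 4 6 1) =(0 7 5 4 2 8 6 1) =[7, 0, 8, 3, 2, 4, 1, 5, 6]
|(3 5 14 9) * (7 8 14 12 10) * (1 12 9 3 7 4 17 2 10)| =|(1 12)(2 10 4 17)(3 5 9 7 8 14)| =12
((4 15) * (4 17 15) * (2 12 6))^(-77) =((2 12 6)(15 17))^(-77) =(2 12 6)(15 17)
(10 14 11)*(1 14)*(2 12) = (1 14 11 10)(2 12) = [0, 14, 12, 3, 4, 5, 6, 7, 8, 9, 1, 10, 2, 13, 11]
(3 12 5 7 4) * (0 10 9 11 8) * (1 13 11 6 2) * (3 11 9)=(0 10 3 12 5 7 4 11 8)(1 13 9 6 2)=[10, 13, 1, 12, 11, 7, 2, 4, 0, 6, 3, 8, 5, 9]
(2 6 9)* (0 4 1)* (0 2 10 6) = (0 4 1 2)(6 9 10) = [4, 2, 0, 3, 1, 5, 9, 7, 8, 10, 6]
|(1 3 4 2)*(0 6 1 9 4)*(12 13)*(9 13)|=20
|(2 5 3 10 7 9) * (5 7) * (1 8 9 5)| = 8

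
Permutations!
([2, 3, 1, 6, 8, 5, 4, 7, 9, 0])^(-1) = (0 9 8 4 6 3 1 2)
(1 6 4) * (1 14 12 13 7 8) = (1 6 4 14 12 13 7 8) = [0, 6, 2, 3, 14, 5, 4, 8, 1, 9, 10, 11, 13, 7, 12]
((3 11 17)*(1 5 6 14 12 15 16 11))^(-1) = ((1 5 6 14 12 15 16 11 17 3))^(-1) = (1 3 17 11 16 15 12 14 6 5)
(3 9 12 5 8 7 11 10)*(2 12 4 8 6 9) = (2 12 5 6 9 4 8 7 11 10 3) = [0, 1, 12, 2, 8, 6, 9, 11, 7, 4, 3, 10, 5]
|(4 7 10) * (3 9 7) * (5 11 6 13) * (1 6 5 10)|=|(1 6 13 10 4 3 9 7)(5 11)|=8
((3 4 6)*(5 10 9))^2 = ((3 4 6)(5 10 9))^2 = (3 6 4)(5 9 10)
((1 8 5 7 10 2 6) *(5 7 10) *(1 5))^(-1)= (1 7 8)(2 10 5 6)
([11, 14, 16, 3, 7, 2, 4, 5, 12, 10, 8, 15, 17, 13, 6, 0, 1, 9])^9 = [0, 14, 16, 3, 7, 2, 4, 5, 10, 17, 9, 11, 8, 13, 6, 15, 1, 12]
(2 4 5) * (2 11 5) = (2 4)(5 11) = [0, 1, 4, 3, 2, 11, 6, 7, 8, 9, 10, 5]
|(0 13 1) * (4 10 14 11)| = 12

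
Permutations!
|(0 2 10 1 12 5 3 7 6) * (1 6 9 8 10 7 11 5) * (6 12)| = 9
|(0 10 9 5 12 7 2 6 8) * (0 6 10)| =|(2 10 9 5 12 7)(6 8)| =6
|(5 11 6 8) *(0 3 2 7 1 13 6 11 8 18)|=8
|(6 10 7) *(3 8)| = 6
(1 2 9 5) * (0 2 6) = [2, 6, 9, 3, 4, 1, 0, 7, 8, 5] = (0 2 9 5 1 6)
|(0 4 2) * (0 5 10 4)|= |(2 5 10 4)|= 4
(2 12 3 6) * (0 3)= (0 3 6 2 12)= [3, 1, 12, 6, 4, 5, 2, 7, 8, 9, 10, 11, 0]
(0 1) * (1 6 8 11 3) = (0 6 8 11 3 1) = [6, 0, 2, 1, 4, 5, 8, 7, 11, 9, 10, 3]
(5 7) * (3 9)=(3 9)(5 7)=[0, 1, 2, 9, 4, 7, 6, 5, 8, 3]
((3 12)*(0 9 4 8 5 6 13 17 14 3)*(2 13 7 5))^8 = (0 3 17 2 4)(5 7 6)(8 9 12 14 13)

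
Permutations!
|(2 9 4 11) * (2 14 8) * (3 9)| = |(2 3 9 4 11 14 8)| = 7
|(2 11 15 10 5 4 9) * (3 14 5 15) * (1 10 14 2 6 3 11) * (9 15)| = |(1 10 9 6 3 2)(4 15 14 5)| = 12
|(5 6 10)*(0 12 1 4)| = 12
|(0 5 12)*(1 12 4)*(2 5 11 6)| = 8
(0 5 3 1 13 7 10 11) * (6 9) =[5, 13, 2, 1, 4, 3, 9, 10, 8, 6, 11, 0, 12, 7] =(0 5 3 1 13 7 10 11)(6 9)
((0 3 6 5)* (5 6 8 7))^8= ((0 3 8 7 5))^8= (0 7 3 5 8)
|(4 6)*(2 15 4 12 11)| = 6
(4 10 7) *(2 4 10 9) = (2 4 9)(7 10) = [0, 1, 4, 3, 9, 5, 6, 10, 8, 2, 7]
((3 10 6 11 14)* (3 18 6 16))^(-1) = ((3 10 16)(6 11 14 18))^(-1) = (3 16 10)(6 18 14 11)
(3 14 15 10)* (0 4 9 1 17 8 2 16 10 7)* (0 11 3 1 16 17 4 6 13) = (0 6 13)(1 4 9 16 10)(2 17 8)(3 14 15 7 11) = [6, 4, 17, 14, 9, 5, 13, 11, 2, 16, 1, 3, 12, 0, 15, 7, 10, 8]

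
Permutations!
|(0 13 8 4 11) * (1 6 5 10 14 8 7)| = |(0 13 7 1 6 5 10 14 8 4 11)| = 11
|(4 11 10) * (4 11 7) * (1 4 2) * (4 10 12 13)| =8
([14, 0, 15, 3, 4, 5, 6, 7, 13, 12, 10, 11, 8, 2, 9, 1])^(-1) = (0 1 15 2 13 8 12 9 14)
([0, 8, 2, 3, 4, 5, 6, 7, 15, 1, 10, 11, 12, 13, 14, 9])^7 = [0, 9, 2, 3, 4, 5, 6, 7, 1, 15, 10, 11, 12, 13, 14, 8]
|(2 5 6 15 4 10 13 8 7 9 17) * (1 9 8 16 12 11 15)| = 42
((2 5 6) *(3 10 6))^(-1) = ((2 5 3 10 6))^(-1) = (2 6 10 3 5)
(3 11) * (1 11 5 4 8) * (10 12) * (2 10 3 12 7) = (1 11 12 3 5 4 8)(2 10 7) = [0, 11, 10, 5, 8, 4, 6, 2, 1, 9, 7, 12, 3]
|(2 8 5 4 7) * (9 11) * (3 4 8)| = 4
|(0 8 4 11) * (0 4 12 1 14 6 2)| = 14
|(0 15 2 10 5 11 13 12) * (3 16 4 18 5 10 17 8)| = 13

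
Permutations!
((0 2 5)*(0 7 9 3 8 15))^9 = (0 2 5 7 9 3 8 15)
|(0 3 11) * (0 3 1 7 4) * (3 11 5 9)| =12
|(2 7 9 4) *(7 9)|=3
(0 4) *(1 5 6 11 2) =(0 4)(1 5 6 11 2) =[4, 5, 1, 3, 0, 6, 11, 7, 8, 9, 10, 2]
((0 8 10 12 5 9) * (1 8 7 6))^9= (12)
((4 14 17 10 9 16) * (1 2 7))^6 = (17)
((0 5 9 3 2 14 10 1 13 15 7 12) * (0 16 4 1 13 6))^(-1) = ((0 5 9 3 2 14 10 13 15 7 12 16 4 1 6))^(-1) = (0 6 1 4 16 12 7 15 13 10 14 2 3 9 5)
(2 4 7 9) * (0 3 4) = (0 3 4 7 9 2) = [3, 1, 0, 4, 7, 5, 6, 9, 8, 2]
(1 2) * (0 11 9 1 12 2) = (0 11 9 1)(2 12) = [11, 0, 12, 3, 4, 5, 6, 7, 8, 1, 10, 9, 2]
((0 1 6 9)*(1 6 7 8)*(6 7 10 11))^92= ((0 7 8 1 10 11 6 9))^92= (0 10)(1 9)(6 8)(7 11)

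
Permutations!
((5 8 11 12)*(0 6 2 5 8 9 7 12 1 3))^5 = (0 7 3 9 1 5 11 2 8 6 12)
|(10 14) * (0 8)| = 2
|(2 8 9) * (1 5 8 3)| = 6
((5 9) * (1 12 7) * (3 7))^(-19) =((1 12 3 7)(5 9))^(-19) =(1 12 3 7)(5 9)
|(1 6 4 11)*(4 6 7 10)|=|(1 7 10 4 11)|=5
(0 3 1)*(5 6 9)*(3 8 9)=(0 8 9 5 6 3 1)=[8, 0, 2, 1, 4, 6, 3, 7, 9, 5]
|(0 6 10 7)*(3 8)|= 4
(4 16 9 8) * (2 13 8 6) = (2 13 8 4 16 9 6) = [0, 1, 13, 3, 16, 5, 2, 7, 4, 6, 10, 11, 12, 8, 14, 15, 9]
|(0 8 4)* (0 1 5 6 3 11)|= 8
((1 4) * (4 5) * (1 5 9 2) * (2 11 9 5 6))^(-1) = (1 2 6 4 5)(9 11)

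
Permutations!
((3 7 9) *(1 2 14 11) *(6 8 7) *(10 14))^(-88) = ((1 2 10 14 11)(3 6 8 7 9))^(-88) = (1 10 11 2 14)(3 8 9 6 7)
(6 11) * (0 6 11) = (11)(0 6) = [6, 1, 2, 3, 4, 5, 0, 7, 8, 9, 10, 11]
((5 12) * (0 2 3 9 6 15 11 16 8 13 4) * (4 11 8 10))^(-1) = ((0 2 3 9 6 15 8 13 11 16 10 4)(5 12))^(-1) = (0 4 10 16 11 13 8 15 6 9 3 2)(5 12)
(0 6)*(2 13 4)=(0 6)(2 13 4)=[6, 1, 13, 3, 2, 5, 0, 7, 8, 9, 10, 11, 12, 4]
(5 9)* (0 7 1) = (0 7 1)(5 9) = [7, 0, 2, 3, 4, 9, 6, 1, 8, 5]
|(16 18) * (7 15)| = 2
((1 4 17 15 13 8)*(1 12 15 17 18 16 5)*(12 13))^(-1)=(1 5 16 18 4)(8 13)(12 15)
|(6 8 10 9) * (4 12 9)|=6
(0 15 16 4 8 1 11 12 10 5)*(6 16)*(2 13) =(0 15 6 16 4 8 1 11 12 10 5)(2 13) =[15, 11, 13, 3, 8, 0, 16, 7, 1, 9, 5, 12, 10, 2, 14, 6, 4]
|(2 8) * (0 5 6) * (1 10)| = 6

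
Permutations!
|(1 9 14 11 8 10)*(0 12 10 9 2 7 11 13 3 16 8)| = 42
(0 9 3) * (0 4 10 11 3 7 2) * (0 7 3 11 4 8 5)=(11)(0 9 3 8 5)(2 7)(4 10)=[9, 1, 7, 8, 10, 0, 6, 2, 5, 3, 4, 11]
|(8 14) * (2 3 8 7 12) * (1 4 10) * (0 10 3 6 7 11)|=8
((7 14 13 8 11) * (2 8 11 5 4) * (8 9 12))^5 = ((2 9 12 8 5 4)(7 14 13 11))^5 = (2 4 5 8 12 9)(7 14 13 11)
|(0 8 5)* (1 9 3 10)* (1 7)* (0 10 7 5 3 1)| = 4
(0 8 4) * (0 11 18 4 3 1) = (0 8 3 1)(4 11 18) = [8, 0, 2, 1, 11, 5, 6, 7, 3, 9, 10, 18, 12, 13, 14, 15, 16, 17, 4]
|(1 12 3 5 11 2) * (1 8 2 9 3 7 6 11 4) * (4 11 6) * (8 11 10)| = |(1 12 7 4)(2 11 9 3 5 10 8)| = 28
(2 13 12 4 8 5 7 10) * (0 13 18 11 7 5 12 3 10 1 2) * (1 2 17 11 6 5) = (0 13 3 10)(1 17 11 7 2 18 6 5)(4 8 12) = [13, 17, 18, 10, 8, 1, 5, 2, 12, 9, 0, 7, 4, 3, 14, 15, 16, 11, 6]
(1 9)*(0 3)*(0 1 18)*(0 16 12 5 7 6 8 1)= (0 3)(1 9 18 16 12 5 7 6 8)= [3, 9, 2, 0, 4, 7, 8, 6, 1, 18, 10, 11, 5, 13, 14, 15, 12, 17, 16]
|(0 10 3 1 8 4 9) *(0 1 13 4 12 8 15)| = 8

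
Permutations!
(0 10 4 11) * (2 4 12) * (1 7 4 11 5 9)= (0 10 12 2 11)(1 7 4 5 9)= [10, 7, 11, 3, 5, 9, 6, 4, 8, 1, 12, 0, 2]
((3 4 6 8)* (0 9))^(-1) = (0 9)(3 8 6 4)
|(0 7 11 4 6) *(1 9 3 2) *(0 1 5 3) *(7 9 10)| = |(0 9)(1 10 7 11 4 6)(2 5 3)| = 6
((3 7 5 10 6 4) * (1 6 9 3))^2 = (1 4 6)(3 5 9 7 10)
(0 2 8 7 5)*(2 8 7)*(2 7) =(0 8 7 5) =[8, 1, 2, 3, 4, 0, 6, 5, 7]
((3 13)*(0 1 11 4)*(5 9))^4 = ((0 1 11 4)(3 13)(5 9))^4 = (13)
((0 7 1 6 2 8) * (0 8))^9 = (8)(0 2 6 1 7)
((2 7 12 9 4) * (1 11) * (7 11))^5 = (1 2 9 7 11 4 12)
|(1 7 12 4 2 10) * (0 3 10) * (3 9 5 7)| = 21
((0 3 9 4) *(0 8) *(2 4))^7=(0 3 9 2 4 8)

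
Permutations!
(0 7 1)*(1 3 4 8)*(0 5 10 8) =(0 7 3 4)(1 5 10 8) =[7, 5, 2, 4, 0, 10, 6, 3, 1, 9, 8]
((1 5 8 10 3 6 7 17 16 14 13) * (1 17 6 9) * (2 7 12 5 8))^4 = ((1 8 10 3 9)(2 7 6 12 5)(13 17 16 14))^4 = (17)(1 9 3 10 8)(2 5 12 6 7)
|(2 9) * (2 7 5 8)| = 5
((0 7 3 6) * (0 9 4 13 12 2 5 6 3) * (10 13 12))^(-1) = ((0 7)(2 5 6 9 4 12)(10 13))^(-1) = (0 7)(2 12 4 9 6 5)(10 13)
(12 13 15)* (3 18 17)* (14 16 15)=(3 18 17)(12 13 14 16 15)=[0, 1, 2, 18, 4, 5, 6, 7, 8, 9, 10, 11, 13, 14, 16, 12, 15, 3, 17]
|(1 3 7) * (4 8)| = 6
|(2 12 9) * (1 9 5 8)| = 6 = |(1 9 2 12 5 8)|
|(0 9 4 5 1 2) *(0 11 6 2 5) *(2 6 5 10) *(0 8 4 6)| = |(0 9 6)(1 10 2 11 5)(4 8)| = 30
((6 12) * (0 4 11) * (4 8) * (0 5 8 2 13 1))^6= (0 13)(1 2)(4 5)(8 11)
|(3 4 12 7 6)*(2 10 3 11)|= |(2 10 3 4 12 7 6 11)|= 8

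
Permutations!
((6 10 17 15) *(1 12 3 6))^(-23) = (1 17 6 12 15 10 3)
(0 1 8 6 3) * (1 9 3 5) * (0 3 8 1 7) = (0 9 8 6 5 7) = [9, 1, 2, 3, 4, 7, 5, 0, 6, 8]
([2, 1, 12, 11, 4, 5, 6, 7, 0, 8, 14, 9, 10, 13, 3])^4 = (0 14 8 10 9 12 11 2 3)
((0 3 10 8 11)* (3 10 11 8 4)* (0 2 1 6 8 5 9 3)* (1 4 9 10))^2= ((0 1 6 8 5 10 9 3 11 2 4))^2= (0 6 5 9 11 4 1 8 10 3 2)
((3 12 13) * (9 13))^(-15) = ((3 12 9 13))^(-15) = (3 12 9 13)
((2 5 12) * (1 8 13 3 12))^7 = (13)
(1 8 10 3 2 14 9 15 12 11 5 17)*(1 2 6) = (1 8 10 3 6)(2 14 9 15 12 11 5 17) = [0, 8, 14, 6, 4, 17, 1, 7, 10, 15, 3, 5, 11, 13, 9, 12, 16, 2]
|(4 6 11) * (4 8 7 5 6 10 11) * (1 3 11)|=|(1 3 11 8 7 5 6 4 10)|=9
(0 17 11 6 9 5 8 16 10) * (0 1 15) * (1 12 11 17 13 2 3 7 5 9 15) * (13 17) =(0 17 13 2 3 7 5 8 16 10 12 11 6 15) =[17, 1, 3, 7, 4, 8, 15, 5, 16, 9, 12, 6, 11, 2, 14, 0, 10, 13]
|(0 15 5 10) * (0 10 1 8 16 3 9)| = 8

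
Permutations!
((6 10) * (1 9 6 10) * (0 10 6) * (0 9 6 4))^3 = ((0 10 4)(1 6))^3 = (10)(1 6)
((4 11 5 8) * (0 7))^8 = ((0 7)(4 11 5 8))^8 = (11)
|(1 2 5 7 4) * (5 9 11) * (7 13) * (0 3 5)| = |(0 3 5 13 7 4 1 2 9 11)| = 10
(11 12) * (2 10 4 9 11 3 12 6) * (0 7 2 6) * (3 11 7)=(0 3 12 11)(2 10 4 9 7)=[3, 1, 10, 12, 9, 5, 6, 2, 8, 7, 4, 0, 11]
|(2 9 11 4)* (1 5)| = |(1 5)(2 9 11 4)| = 4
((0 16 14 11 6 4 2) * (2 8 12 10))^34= (0 6 10 14 8)(2 11 12 16 4)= ((0 16 14 11 6 4 8 12 10 2))^34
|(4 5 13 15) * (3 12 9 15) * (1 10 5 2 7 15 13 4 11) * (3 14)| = 40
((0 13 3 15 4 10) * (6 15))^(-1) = ((0 13 3 6 15 4 10))^(-1) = (0 10 4 15 6 3 13)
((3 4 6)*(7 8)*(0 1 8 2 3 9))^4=((0 1 8 7 2 3 4 6 9))^4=(0 2 9 7 6 8 4 1 3)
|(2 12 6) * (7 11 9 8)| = 12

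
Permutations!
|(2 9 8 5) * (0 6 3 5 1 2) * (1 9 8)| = 4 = |(0 6 3 5)(1 2 8 9)|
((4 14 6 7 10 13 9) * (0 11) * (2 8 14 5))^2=((0 11)(2 8 14 6 7 10 13 9 4 5))^2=(2 14 7 13 4)(5 8 6 10 9)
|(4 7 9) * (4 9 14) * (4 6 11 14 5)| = |(4 7 5)(6 11 14)| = 3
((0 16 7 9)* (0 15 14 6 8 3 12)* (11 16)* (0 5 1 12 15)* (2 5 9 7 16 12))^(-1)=(16)(0 9 12 11)(1 5 2)(3 8 6 14 15)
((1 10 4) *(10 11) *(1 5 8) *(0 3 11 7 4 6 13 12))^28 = (13)(1 5 7 8 4)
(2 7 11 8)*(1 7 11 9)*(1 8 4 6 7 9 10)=(1 9 8 2 11 4 6 7 10)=[0, 9, 11, 3, 6, 5, 7, 10, 2, 8, 1, 4]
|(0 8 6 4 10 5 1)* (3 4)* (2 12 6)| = 10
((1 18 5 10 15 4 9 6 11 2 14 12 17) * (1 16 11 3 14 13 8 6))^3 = ((1 18 5 10 15 4 9)(2 13 8 6 3 14 12 17 16 11))^3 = (1 10 9 5 4 18 15)(2 6 12 11 8 14 16 13 3 17)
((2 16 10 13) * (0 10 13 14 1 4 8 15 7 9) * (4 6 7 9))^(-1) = (0 9 15 8 4 7 6 1 14 10)(2 13 16)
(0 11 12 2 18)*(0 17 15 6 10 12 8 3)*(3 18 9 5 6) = [11, 1, 9, 0, 4, 6, 10, 7, 18, 5, 12, 8, 2, 13, 14, 3, 16, 15, 17] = (0 11 8 18 17 15 3)(2 9 5 6 10 12)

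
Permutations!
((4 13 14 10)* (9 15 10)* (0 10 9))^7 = (0 4 14 10 13)(9 15) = ((0 10 4 13 14)(9 15))^7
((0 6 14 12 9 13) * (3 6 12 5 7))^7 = (0 13 9 12)(3 14 7 6 5)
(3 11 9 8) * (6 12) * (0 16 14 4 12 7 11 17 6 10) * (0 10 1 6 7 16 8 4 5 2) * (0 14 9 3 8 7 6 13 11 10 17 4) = (0 7 10 17 6 16 9)(1 13 11 3 4 12)(2 14 5) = [7, 13, 14, 4, 12, 2, 16, 10, 8, 0, 17, 3, 1, 11, 5, 15, 9, 6]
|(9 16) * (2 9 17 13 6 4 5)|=8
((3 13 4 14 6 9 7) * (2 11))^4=((2 11)(3 13 4 14 6 9 7))^4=(3 6 13 9 4 7 14)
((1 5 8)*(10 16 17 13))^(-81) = ((1 5 8)(10 16 17 13))^(-81) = (10 13 17 16)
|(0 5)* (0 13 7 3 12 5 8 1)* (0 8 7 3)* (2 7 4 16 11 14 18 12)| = |(0 4 16 11 14 18 12 5 13 3 2 7)(1 8)| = 12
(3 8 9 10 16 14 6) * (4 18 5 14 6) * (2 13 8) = [0, 1, 13, 2, 18, 14, 3, 7, 9, 10, 16, 11, 12, 8, 4, 15, 6, 17, 5] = (2 13 8 9 10 16 6 3)(4 18 5 14)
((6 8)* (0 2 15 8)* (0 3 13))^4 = ((0 2 15 8 6 3 13))^4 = (0 6 2 3 15 13 8)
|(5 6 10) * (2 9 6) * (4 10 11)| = |(2 9 6 11 4 10 5)| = 7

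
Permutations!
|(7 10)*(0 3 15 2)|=4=|(0 3 15 2)(7 10)|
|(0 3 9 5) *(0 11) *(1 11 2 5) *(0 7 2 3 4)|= 14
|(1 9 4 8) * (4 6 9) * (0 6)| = 3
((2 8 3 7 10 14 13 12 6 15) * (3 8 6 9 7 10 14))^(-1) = ((2 6 15)(3 10)(7 14 13 12 9))^(-1) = (2 15 6)(3 10)(7 9 12 13 14)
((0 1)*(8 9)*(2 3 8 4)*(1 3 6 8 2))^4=((0 3 2 6 8 9 4 1))^4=(0 8)(1 6)(2 4)(3 9)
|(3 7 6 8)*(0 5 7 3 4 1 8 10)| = |(0 5 7 6 10)(1 8 4)| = 15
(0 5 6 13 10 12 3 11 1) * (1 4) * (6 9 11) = (0 5 9 11 4 1)(3 6 13 10 12) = [5, 0, 2, 6, 1, 9, 13, 7, 8, 11, 12, 4, 3, 10]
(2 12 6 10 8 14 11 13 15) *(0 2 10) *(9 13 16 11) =(0 2 12 6)(8 14 9 13 15 10)(11 16) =[2, 1, 12, 3, 4, 5, 0, 7, 14, 13, 8, 16, 6, 15, 9, 10, 11]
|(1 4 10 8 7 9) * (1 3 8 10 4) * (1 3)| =5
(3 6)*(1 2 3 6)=(6)(1 2 3)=[0, 2, 3, 1, 4, 5, 6]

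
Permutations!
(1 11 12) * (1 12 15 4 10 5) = (1 11 15 4 10 5) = [0, 11, 2, 3, 10, 1, 6, 7, 8, 9, 5, 15, 12, 13, 14, 4]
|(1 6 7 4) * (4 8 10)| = |(1 6 7 8 10 4)| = 6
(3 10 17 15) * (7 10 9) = (3 9 7 10 17 15) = [0, 1, 2, 9, 4, 5, 6, 10, 8, 7, 17, 11, 12, 13, 14, 3, 16, 15]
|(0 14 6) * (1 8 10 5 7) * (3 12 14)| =|(0 3 12 14 6)(1 8 10 5 7)| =5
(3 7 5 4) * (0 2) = (0 2)(3 7 5 4) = [2, 1, 0, 7, 3, 4, 6, 5]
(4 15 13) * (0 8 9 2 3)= (0 8 9 2 3)(4 15 13)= [8, 1, 3, 0, 15, 5, 6, 7, 9, 2, 10, 11, 12, 4, 14, 13]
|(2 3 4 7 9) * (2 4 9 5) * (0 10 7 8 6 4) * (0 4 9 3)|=20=|(0 10 7 5 2)(4 8 6 9)|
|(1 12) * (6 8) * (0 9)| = |(0 9)(1 12)(6 8)| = 2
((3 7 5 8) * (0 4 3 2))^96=((0 4 3 7 5 8 2))^96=(0 8 7 4 2 5 3)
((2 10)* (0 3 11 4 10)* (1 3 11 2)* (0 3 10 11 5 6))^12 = ((0 5 6)(1 10)(2 3)(4 11))^12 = (11)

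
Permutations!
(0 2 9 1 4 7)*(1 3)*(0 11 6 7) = [2, 4, 9, 1, 0, 5, 7, 11, 8, 3, 10, 6] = (0 2 9 3 1 4)(6 7 11)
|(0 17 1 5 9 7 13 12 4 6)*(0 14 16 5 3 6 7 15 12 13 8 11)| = 15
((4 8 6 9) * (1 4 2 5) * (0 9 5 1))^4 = ((0 9 2 1 4 8 6 5))^4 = (0 4)(1 5)(2 6)(8 9)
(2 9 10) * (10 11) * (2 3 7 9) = (3 7 9 11 10) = [0, 1, 2, 7, 4, 5, 6, 9, 8, 11, 3, 10]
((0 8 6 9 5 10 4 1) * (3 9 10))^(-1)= ((0 8 6 10 4 1)(3 9 5))^(-1)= (0 1 4 10 6 8)(3 5 9)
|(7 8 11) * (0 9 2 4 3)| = 15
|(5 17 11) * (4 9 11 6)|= 6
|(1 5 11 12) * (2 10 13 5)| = |(1 2 10 13 5 11 12)| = 7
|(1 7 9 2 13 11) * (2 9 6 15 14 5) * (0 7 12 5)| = |(0 7 6 15 14)(1 12 5 2 13 11)| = 30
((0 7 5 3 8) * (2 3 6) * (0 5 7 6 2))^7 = ((0 6)(2 3 8 5))^7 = (0 6)(2 5 8 3)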